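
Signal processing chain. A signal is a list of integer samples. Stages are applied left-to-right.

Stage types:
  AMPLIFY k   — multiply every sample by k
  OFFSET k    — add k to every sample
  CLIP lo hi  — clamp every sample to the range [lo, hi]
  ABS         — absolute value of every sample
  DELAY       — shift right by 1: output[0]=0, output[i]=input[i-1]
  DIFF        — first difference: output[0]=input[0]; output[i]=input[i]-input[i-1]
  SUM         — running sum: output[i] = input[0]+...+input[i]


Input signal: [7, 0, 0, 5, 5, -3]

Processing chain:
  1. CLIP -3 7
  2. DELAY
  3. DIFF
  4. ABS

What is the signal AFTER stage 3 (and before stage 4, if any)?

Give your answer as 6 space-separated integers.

Answer: 0 7 -7 0 5 0

Derivation:
Input: [7, 0, 0, 5, 5, -3]
Stage 1 (CLIP -3 7): clip(7,-3,7)=7, clip(0,-3,7)=0, clip(0,-3,7)=0, clip(5,-3,7)=5, clip(5,-3,7)=5, clip(-3,-3,7)=-3 -> [7, 0, 0, 5, 5, -3]
Stage 2 (DELAY): [0, 7, 0, 0, 5, 5] = [0, 7, 0, 0, 5, 5] -> [0, 7, 0, 0, 5, 5]
Stage 3 (DIFF): s[0]=0, 7-0=7, 0-7=-7, 0-0=0, 5-0=5, 5-5=0 -> [0, 7, -7, 0, 5, 0]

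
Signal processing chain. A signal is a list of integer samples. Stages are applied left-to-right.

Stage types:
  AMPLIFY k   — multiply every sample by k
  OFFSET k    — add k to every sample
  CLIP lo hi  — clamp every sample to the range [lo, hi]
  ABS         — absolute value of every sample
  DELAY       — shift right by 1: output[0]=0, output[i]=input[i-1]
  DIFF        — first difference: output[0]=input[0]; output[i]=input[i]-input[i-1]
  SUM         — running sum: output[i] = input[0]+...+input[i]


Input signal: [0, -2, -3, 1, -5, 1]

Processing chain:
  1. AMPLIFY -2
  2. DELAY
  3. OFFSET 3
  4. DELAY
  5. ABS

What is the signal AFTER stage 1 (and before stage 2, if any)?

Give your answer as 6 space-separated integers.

Input: [0, -2, -3, 1, -5, 1]
Stage 1 (AMPLIFY -2): 0*-2=0, -2*-2=4, -3*-2=6, 1*-2=-2, -5*-2=10, 1*-2=-2 -> [0, 4, 6, -2, 10, -2]

Answer: 0 4 6 -2 10 -2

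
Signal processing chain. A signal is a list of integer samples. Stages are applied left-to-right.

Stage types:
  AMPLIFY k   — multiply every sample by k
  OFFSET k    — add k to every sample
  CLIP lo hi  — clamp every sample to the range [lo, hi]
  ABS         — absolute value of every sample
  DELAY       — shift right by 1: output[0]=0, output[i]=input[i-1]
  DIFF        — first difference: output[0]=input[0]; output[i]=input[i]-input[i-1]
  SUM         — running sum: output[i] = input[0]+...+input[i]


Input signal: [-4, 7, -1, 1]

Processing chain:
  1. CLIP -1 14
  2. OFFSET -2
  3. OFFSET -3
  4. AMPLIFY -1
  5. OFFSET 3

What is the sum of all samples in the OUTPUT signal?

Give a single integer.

Answer: 26

Derivation:
Input: [-4, 7, -1, 1]
Stage 1 (CLIP -1 14): clip(-4,-1,14)=-1, clip(7,-1,14)=7, clip(-1,-1,14)=-1, clip(1,-1,14)=1 -> [-1, 7, -1, 1]
Stage 2 (OFFSET -2): -1+-2=-3, 7+-2=5, -1+-2=-3, 1+-2=-1 -> [-3, 5, -3, -1]
Stage 3 (OFFSET -3): -3+-3=-6, 5+-3=2, -3+-3=-6, -1+-3=-4 -> [-6, 2, -6, -4]
Stage 4 (AMPLIFY -1): -6*-1=6, 2*-1=-2, -6*-1=6, -4*-1=4 -> [6, -2, 6, 4]
Stage 5 (OFFSET 3): 6+3=9, -2+3=1, 6+3=9, 4+3=7 -> [9, 1, 9, 7]
Output sum: 26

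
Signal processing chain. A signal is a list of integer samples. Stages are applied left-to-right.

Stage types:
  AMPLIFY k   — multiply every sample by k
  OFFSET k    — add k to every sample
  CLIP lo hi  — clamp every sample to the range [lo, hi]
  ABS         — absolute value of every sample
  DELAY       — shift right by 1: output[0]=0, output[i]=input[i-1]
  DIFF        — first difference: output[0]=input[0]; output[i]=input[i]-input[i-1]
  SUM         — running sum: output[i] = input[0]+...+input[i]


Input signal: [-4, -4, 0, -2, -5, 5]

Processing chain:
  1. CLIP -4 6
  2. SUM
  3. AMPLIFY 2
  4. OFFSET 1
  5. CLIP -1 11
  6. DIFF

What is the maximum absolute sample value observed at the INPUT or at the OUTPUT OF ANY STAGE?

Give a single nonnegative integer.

Answer: 28

Derivation:
Input: [-4, -4, 0, -2, -5, 5] (max |s|=5)
Stage 1 (CLIP -4 6): clip(-4,-4,6)=-4, clip(-4,-4,6)=-4, clip(0,-4,6)=0, clip(-2,-4,6)=-2, clip(-5,-4,6)=-4, clip(5,-4,6)=5 -> [-4, -4, 0, -2, -4, 5] (max |s|=5)
Stage 2 (SUM): sum[0..0]=-4, sum[0..1]=-8, sum[0..2]=-8, sum[0..3]=-10, sum[0..4]=-14, sum[0..5]=-9 -> [-4, -8, -8, -10, -14, -9] (max |s|=14)
Stage 3 (AMPLIFY 2): -4*2=-8, -8*2=-16, -8*2=-16, -10*2=-20, -14*2=-28, -9*2=-18 -> [-8, -16, -16, -20, -28, -18] (max |s|=28)
Stage 4 (OFFSET 1): -8+1=-7, -16+1=-15, -16+1=-15, -20+1=-19, -28+1=-27, -18+1=-17 -> [-7, -15, -15, -19, -27, -17] (max |s|=27)
Stage 5 (CLIP -1 11): clip(-7,-1,11)=-1, clip(-15,-1,11)=-1, clip(-15,-1,11)=-1, clip(-19,-1,11)=-1, clip(-27,-1,11)=-1, clip(-17,-1,11)=-1 -> [-1, -1, -1, -1, -1, -1] (max |s|=1)
Stage 6 (DIFF): s[0]=-1, -1--1=0, -1--1=0, -1--1=0, -1--1=0, -1--1=0 -> [-1, 0, 0, 0, 0, 0] (max |s|=1)
Overall max amplitude: 28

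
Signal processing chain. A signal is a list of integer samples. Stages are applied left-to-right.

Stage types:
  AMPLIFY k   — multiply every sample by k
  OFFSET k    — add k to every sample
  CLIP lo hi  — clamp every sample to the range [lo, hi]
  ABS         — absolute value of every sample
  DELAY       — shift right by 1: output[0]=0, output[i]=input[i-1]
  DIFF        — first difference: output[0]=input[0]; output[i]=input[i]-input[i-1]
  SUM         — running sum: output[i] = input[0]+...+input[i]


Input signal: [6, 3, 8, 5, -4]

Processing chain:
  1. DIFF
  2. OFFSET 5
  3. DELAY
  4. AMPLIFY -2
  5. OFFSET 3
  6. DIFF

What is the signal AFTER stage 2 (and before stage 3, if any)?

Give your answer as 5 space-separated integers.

Input: [6, 3, 8, 5, -4]
Stage 1 (DIFF): s[0]=6, 3-6=-3, 8-3=5, 5-8=-3, -4-5=-9 -> [6, -3, 5, -3, -9]
Stage 2 (OFFSET 5): 6+5=11, -3+5=2, 5+5=10, -3+5=2, -9+5=-4 -> [11, 2, 10, 2, -4]

Answer: 11 2 10 2 -4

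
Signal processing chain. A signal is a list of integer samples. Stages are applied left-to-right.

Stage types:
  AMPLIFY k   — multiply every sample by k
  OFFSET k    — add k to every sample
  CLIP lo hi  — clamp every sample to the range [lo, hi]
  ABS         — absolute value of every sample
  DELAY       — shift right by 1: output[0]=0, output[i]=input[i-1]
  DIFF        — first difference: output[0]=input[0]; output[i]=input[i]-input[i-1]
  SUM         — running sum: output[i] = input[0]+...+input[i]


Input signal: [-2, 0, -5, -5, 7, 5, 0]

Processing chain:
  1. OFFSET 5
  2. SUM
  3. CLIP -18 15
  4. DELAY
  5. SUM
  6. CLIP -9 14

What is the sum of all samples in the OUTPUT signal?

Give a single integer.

Input: [-2, 0, -5, -5, 7, 5, 0]
Stage 1 (OFFSET 5): -2+5=3, 0+5=5, -5+5=0, -5+5=0, 7+5=12, 5+5=10, 0+5=5 -> [3, 5, 0, 0, 12, 10, 5]
Stage 2 (SUM): sum[0..0]=3, sum[0..1]=8, sum[0..2]=8, sum[0..3]=8, sum[0..4]=20, sum[0..5]=30, sum[0..6]=35 -> [3, 8, 8, 8, 20, 30, 35]
Stage 3 (CLIP -18 15): clip(3,-18,15)=3, clip(8,-18,15)=8, clip(8,-18,15)=8, clip(8,-18,15)=8, clip(20,-18,15)=15, clip(30,-18,15)=15, clip(35,-18,15)=15 -> [3, 8, 8, 8, 15, 15, 15]
Stage 4 (DELAY): [0, 3, 8, 8, 8, 15, 15] = [0, 3, 8, 8, 8, 15, 15] -> [0, 3, 8, 8, 8, 15, 15]
Stage 5 (SUM): sum[0..0]=0, sum[0..1]=3, sum[0..2]=11, sum[0..3]=19, sum[0..4]=27, sum[0..5]=42, sum[0..6]=57 -> [0, 3, 11, 19, 27, 42, 57]
Stage 6 (CLIP -9 14): clip(0,-9,14)=0, clip(3,-9,14)=3, clip(11,-9,14)=11, clip(19,-9,14)=14, clip(27,-9,14)=14, clip(42,-9,14)=14, clip(57,-9,14)=14 -> [0, 3, 11, 14, 14, 14, 14]
Output sum: 70

Answer: 70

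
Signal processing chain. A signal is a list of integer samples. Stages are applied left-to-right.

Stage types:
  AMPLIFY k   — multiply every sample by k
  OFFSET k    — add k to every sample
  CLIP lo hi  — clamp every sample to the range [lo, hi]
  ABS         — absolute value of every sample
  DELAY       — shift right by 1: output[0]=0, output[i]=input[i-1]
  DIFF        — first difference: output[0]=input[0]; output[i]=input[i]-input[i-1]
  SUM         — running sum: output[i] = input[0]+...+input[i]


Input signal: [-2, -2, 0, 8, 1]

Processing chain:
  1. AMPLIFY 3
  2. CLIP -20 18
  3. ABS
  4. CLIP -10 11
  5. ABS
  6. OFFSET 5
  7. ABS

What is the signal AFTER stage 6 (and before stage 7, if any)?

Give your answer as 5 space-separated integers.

Answer: 11 11 5 16 8

Derivation:
Input: [-2, -2, 0, 8, 1]
Stage 1 (AMPLIFY 3): -2*3=-6, -2*3=-6, 0*3=0, 8*3=24, 1*3=3 -> [-6, -6, 0, 24, 3]
Stage 2 (CLIP -20 18): clip(-6,-20,18)=-6, clip(-6,-20,18)=-6, clip(0,-20,18)=0, clip(24,-20,18)=18, clip(3,-20,18)=3 -> [-6, -6, 0, 18, 3]
Stage 3 (ABS): |-6|=6, |-6|=6, |0|=0, |18|=18, |3|=3 -> [6, 6, 0, 18, 3]
Stage 4 (CLIP -10 11): clip(6,-10,11)=6, clip(6,-10,11)=6, clip(0,-10,11)=0, clip(18,-10,11)=11, clip(3,-10,11)=3 -> [6, 6, 0, 11, 3]
Stage 5 (ABS): |6|=6, |6|=6, |0|=0, |11|=11, |3|=3 -> [6, 6, 0, 11, 3]
Stage 6 (OFFSET 5): 6+5=11, 6+5=11, 0+5=5, 11+5=16, 3+5=8 -> [11, 11, 5, 16, 8]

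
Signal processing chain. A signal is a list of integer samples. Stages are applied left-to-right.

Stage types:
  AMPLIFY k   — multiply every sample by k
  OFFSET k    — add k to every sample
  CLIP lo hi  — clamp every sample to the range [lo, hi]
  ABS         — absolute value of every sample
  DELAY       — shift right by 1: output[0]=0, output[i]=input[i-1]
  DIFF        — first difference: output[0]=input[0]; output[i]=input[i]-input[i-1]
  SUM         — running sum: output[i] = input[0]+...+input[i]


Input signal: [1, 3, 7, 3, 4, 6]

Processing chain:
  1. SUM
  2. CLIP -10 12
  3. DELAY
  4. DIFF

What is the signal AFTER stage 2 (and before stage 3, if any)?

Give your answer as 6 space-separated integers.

Answer: 1 4 11 12 12 12

Derivation:
Input: [1, 3, 7, 3, 4, 6]
Stage 1 (SUM): sum[0..0]=1, sum[0..1]=4, sum[0..2]=11, sum[0..3]=14, sum[0..4]=18, sum[0..5]=24 -> [1, 4, 11, 14, 18, 24]
Stage 2 (CLIP -10 12): clip(1,-10,12)=1, clip(4,-10,12)=4, clip(11,-10,12)=11, clip(14,-10,12)=12, clip(18,-10,12)=12, clip(24,-10,12)=12 -> [1, 4, 11, 12, 12, 12]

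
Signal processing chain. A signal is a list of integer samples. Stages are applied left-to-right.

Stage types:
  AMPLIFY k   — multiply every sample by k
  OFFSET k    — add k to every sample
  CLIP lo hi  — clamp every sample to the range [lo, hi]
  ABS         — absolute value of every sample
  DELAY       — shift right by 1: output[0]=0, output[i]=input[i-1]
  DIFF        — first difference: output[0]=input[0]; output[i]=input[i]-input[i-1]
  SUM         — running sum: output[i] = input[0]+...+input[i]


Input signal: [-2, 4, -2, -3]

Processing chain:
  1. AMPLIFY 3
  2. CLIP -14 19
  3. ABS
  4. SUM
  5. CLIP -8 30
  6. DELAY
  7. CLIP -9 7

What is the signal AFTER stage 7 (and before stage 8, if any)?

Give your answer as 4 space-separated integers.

Input: [-2, 4, -2, -3]
Stage 1 (AMPLIFY 3): -2*3=-6, 4*3=12, -2*3=-6, -3*3=-9 -> [-6, 12, -6, -9]
Stage 2 (CLIP -14 19): clip(-6,-14,19)=-6, clip(12,-14,19)=12, clip(-6,-14,19)=-6, clip(-9,-14,19)=-9 -> [-6, 12, -6, -9]
Stage 3 (ABS): |-6|=6, |12|=12, |-6|=6, |-9|=9 -> [6, 12, 6, 9]
Stage 4 (SUM): sum[0..0]=6, sum[0..1]=18, sum[0..2]=24, sum[0..3]=33 -> [6, 18, 24, 33]
Stage 5 (CLIP -8 30): clip(6,-8,30)=6, clip(18,-8,30)=18, clip(24,-8,30)=24, clip(33,-8,30)=30 -> [6, 18, 24, 30]
Stage 6 (DELAY): [0, 6, 18, 24] = [0, 6, 18, 24] -> [0, 6, 18, 24]
Stage 7 (CLIP -9 7): clip(0,-9,7)=0, clip(6,-9,7)=6, clip(18,-9,7)=7, clip(24,-9,7)=7 -> [0, 6, 7, 7]

Answer: 0 6 7 7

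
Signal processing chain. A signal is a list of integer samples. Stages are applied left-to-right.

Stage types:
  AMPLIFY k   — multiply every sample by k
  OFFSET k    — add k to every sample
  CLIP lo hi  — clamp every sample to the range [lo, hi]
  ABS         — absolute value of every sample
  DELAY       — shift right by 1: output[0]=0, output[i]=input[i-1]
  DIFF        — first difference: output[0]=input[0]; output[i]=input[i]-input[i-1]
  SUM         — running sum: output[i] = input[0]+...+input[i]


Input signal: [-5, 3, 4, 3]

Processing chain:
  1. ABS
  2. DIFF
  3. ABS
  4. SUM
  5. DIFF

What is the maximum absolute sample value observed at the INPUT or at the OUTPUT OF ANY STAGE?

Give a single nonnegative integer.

Input: [-5, 3, 4, 3] (max |s|=5)
Stage 1 (ABS): |-5|=5, |3|=3, |4|=4, |3|=3 -> [5, 3, 4, 3] (max |s|=5)
Stage 2 (DIFF): s[0]=5, 3-5=-2, 4-3=1, 3-4=-1 -> [5, -2, 1, -1] (max |s|=5)
Stage 3 (ABS): |5|=5, |-2|=2, |1|=1, |-1|=1 -> [5, 2, 1, 1] (max |s|=5)
Stage 4 (SUM): sum[0..0]=5, sum[0..1]=7, sum[0..2]=8, sum[0..3]=9 -> [5, 7, 8, 9] (max |s|=9)
Stage 5 (DIFF): s[0]=5, 7-5=2, 8-7=1, 9-8=1 -> [5, 2, 1, 1] (max |s|=5)
Overall max amplitude: 9

Answer: 9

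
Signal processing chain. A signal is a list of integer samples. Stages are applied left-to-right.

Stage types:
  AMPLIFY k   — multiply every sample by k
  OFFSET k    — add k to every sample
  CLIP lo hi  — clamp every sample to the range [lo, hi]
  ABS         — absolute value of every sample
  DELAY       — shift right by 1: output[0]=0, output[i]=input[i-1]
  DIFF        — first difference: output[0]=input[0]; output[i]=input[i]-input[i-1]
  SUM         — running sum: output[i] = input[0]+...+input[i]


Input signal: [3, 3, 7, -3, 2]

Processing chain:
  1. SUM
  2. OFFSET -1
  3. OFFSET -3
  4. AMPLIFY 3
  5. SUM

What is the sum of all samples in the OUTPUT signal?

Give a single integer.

Input: [3, 3, 7, -3, 2]
Stage 1 (SUM): sum[0..0]=3, sum[0..1]=6, sum[0..2]=13, sum[0..3]=10, sum[0..4]=12 -> [3, 6, 13, 10, 12]
Stage 2 (OFFSET -1): 3+-1=2, 6+-1=5, 13+-1=12, 10+-1=9, 12+-1=11 -> [2, 5, 12, 9, 11]
Stage 3 (OFFSET -3): 2+-3=-1, 5+-3=2, 12+-3=9, 9+-3=6, 11+-3=8 -> [-1, 2, 9, 6, 8]
Stage 4 (AMPLIFY 3): -1*3=-3, 2*3=6, 9*3=27, 6*3=18, 8*3=24 -> [-3, 6, 27, 18, 24]
Stage 5 (SUM): sum[0..0]=-3, sum[0..1]=3, sum[0..2]=30, sum[0..3]=48, sum[0..4]=72 -> [-3, 3, 30, 48, 72]
Output sum: 150

Answer: 150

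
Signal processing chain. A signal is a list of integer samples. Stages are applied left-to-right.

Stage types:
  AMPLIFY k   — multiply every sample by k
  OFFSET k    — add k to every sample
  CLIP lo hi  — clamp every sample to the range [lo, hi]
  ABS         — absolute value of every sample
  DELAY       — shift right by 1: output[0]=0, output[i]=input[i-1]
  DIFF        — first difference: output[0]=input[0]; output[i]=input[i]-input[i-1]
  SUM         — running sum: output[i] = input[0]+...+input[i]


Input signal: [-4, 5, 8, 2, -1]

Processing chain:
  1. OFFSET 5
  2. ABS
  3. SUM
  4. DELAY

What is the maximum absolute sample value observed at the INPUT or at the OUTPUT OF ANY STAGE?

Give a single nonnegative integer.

Input: [-4, 5, 8, 2, -1] (max |s|=8)
Stage 1 (OFFSET 5): -4+5=1, 5+5=10, 8+5=13, 2+5=7, -1+5=4 -> [1, 10, 13, 7, 4] (max |s|=13)
Stage 2 (ABS): |1|=1, |10|=10, |13|=13, |7|=7, |4|=4 -> [1, 10, 13, 7, 4] (max |s|=13)
Stage 3 (SUM): sum[0..0]=1, sum[0..1]=11, sum[0..2]=24, sum[0..3]=31, sum[0..4]=35 -> [1, 11, 24, 31, 35] (max |s|=35)
Stage 4 (DELAY): [0, 1, 11, 24, 31] = [0, 1, 11, 24, 31] -> [0, 1, 11, 24, 31] (max |s|=31)
Overall max amplitude: 35

Answer: 35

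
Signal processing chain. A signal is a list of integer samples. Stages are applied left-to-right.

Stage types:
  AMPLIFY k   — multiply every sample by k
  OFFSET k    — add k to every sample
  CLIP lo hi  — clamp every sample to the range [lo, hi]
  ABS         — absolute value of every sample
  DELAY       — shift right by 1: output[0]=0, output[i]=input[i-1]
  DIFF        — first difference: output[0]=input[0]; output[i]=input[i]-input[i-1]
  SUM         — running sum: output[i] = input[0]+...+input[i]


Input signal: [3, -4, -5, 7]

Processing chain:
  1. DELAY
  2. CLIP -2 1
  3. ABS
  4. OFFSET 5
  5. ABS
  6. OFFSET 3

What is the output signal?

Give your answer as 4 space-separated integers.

Answer: 8 9 10 10

Derivation:
Input: [3, -4, -5, 7]
Stage 1 (DELAY): [0, 3, -4, -5] = [0, 3, -4, -5] -> [0, 3, -4, -5]
Stage 2 (CLIP -2 1): clip(0,-2,1)=0, clip(3,-2,1)=1, clip(-4,-2,1)=-2, clip(-5,-2,1)=-2 -> [0, 1, -2, -2]
Stage 3 (ABS): |0|=0, |1|=1, |-2|=2, |-2|=2 -> [0, 1, 2, 2]
Stage 4 (OFFSET 5): 0+5=5, 1+5=6, 2+5=7, 2+5=7 -> [5, 6, 7, 7]
Stage 5 (ABS): |5|=5, |6|=6, |7|=7, |7|=7 -> [5, 6, 7, 7]
Stage 6 (OFFSET 3): 5+3=8, 6+3=9, 7+3=10, 7+3=10 -> [8, 9, 10, 10]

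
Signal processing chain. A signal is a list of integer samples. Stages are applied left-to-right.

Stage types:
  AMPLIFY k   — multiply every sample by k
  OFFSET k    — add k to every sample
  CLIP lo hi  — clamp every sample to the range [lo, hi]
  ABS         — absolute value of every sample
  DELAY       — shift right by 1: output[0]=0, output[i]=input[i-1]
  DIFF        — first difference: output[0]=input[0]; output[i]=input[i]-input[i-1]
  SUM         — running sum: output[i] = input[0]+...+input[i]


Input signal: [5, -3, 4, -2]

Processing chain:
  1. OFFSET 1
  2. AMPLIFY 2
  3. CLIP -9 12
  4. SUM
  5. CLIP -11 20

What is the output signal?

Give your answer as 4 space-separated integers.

Answer: 12 8 18 16

Derivation:
Input: [5, -3, 4, -2]
Stage 1 (OFFSET 1): 5+1=6, -3+1=-2, 4+1=5, -2+1=-1 -> [6, -2, 5, -1]
Stage 2 (AMPLIFY 2): 6*2=12, -2*2=-4, 5*2=10, -1*2=-2 -> [12, -4, 10, -2]
Stage 3 (CLIP -9 12): clip(12,-9,12)=12, clip(-4,-9,12)=-4, clip(10,-9,12)=10, clip(-2,-9,12)=-2 -> [12, -4, 10, -2]
Stage 4 (SUM): sum[0..0]=12, sum[0..1]=8, sum[0..2]=18, sum[0..3]=16 -> [12, 8, 18, 16]
Stage 5 (CLIP -11 20): clip(12,-11,20)=12, clip(8,-11,20)=8, clip(18,-11,20)=18, clip(16,-11,20)=16 -> [12, 8, 18, 16]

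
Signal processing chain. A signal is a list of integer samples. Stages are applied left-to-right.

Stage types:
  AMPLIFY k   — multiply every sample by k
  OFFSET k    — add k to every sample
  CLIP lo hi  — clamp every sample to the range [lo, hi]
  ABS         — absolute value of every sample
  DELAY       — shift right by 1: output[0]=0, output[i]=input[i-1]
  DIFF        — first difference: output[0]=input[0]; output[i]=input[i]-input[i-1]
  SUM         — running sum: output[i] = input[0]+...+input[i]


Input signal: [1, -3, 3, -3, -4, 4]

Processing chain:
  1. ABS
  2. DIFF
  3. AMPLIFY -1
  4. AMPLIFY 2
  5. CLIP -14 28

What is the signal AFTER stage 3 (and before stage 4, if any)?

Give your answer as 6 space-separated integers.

Answer: -1 -2 0 0 -1 0

Derivation:
Input: [1, -3, 3, -3, -4, 4]
Stage 1 (ABS): |1|=1, |-3|=3, |3|=3, |-3|=3, |-4|=4, |4|=4 -> [1, 3, 3, 3, 4, 4]
Stage 2 (DIFF): s[0]=1, 3-1=2, 3-3=0, 3-3=0, 4-3=1, 4-4=0 -> [1, 2, 0, 0, 1, 0]
Stage 3 (AMPLIFY -1): 1*-1=-1, 2*-1=-2, 0*-1=0, 0*-1=0, 1*-1=-1, 0*-1=0 -> [-1, -2, 0, 0, -1, 0]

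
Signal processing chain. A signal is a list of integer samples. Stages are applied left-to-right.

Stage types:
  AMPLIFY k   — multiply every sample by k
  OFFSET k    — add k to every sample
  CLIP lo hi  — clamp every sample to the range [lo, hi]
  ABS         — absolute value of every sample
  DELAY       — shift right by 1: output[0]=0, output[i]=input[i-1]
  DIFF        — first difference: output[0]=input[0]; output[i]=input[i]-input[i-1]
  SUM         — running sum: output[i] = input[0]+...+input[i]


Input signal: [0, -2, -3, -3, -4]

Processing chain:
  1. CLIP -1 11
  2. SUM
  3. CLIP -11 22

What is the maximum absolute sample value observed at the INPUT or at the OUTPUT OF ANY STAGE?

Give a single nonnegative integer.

Input: [0, -2, -3, -3, -4] (max |s|=4)
Stage 1 (CLIP -1 11): clip(0,-1,11)=0, clip(-2,-1,11)=-1, clip(-3,-1,11)=-1, clip(-3,-1,11)=-1, clip(-4,-1,11)=-1 -> [0, -1, -1, -1, -1] (max |s|=1)
Stage 2 (SUM): sum[0..0]=0, sum[0..1]=-1, sum[0..2]=-2, sum[0..3]=-3, sum[0..4]=-4 -> [0, -1, -2, -3, -4] (max |s|=4)
Stage 3 (CLIP -11 22): clip(0,-11,22)=0, clip(-1,-11,22)=-1, clip(-2,-11,22)=-2, clip(-3,-11,22)=-3, clip(-4,-11,22)=-4 -> [0, -1, -2, -3, -4] (max |s|=4)
Overall max amplitude: 4

Answer: 4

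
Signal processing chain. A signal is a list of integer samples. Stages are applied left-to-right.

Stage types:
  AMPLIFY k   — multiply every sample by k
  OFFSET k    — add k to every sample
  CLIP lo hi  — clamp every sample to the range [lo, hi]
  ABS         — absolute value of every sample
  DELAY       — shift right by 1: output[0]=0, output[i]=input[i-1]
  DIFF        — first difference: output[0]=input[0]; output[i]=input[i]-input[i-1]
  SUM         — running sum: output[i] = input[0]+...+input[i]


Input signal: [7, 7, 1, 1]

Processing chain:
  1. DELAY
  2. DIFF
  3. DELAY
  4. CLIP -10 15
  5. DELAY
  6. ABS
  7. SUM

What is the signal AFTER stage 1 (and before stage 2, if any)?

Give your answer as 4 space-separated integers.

Input: [7, 7, 1, 1]
Stage 1 (DELAY): [0, 7, 7, 1] = [0, 7, 7, 1] -> [0, 7, 7, 1]

Answer: 0 7 7 1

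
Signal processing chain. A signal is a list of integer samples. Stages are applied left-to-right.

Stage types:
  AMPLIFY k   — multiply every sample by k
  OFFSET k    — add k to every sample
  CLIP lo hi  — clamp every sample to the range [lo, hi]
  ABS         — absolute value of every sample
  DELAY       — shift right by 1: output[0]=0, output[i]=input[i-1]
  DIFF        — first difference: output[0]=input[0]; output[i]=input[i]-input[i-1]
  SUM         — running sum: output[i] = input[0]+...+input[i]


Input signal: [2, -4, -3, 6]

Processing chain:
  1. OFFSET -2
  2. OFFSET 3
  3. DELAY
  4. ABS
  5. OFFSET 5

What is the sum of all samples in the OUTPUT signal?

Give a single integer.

Answer: 28

Derivation:
Input: [2, -4, -3, 6]
Stage 1 (OFFSET -2): 2+-2=0, -4+-2=-6, -3+-2=-5, 6+-2=4 -> [0, -6, -5, 4]
Stage 2 (OFFSET 3): 0+3=3, -6+3=-3, -5+3=-2, 4+3=7 -> [3, -3, -2, 7]
Stage 3 (DELAY): [0, 3, -3, -2] = [0, 3, -3, -2] -> [0, 3, -3, -2]
Stage 4 (ABS): |0|=0, |3|=3, |-3|=3, |-2|=2 -> [0, 3, 3, 2]
Stage 5 (OFFSET 5): 0+5=5, 3+5=8, 3+5=8, 2+5=7 -> [5, 8, 8, 7]
Output sum: 28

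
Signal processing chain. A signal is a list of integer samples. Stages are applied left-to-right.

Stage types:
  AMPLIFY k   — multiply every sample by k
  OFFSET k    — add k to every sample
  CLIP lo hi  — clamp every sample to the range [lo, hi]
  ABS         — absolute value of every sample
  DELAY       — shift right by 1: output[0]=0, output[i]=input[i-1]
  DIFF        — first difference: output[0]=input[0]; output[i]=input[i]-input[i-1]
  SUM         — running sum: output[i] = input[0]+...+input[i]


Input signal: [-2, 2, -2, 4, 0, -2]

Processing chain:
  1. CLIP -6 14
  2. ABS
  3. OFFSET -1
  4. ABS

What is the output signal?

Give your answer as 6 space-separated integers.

Input: [-2, 2, -2, 4, 0, -2]
Stage 1 (CLIP -6 14): clip(-2,-6,14)=-2, clip(2,-6,14)=2, clip(-2,-6,14)=-2, clip(4,-6,14)=4, clip(0,-6,14)=0, clip(-2,-6,14)=-2 -> [-2, 2, -2, 4, 0, -2]
Stage 2 (ABS): |-2|=2, |2|=2, |-2|=2, |4|=4, |0|=0, |-2|=2 -> [2, 2, 2, 4, 0, 2]
Stage 3 (OFFSET -1): 2+-1=1, 2+-1=1, 2+-1=1, 4+-1=3, 0+-1=-1, 2+-1=1 -> [1, 1, 1, 3, -1, 1]
Stage 4 (ABS): |1|=1, |1|=1, |1|=1, |3|=3, |-1|=1, |1|=1 -> [1, 1, 1, 3, 1, 1]

Answer: 1 1 1 3 1 1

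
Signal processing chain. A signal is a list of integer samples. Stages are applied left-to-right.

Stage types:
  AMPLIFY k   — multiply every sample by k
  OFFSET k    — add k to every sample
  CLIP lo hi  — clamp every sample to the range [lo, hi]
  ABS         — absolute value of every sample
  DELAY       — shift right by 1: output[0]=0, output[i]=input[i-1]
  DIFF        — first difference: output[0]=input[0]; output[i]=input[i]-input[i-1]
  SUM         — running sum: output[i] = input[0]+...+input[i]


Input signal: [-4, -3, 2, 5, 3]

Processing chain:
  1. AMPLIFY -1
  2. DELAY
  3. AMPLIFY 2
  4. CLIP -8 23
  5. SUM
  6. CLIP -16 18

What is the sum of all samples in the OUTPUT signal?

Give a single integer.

Answer: 34

Derivation:
Input: [-4, -3, 2, 5, 3]
Stage 1 (AMPLIFY -1): -4*-1=4, -3*-1=3, 2*-1=-2, 5*-1=-5, 3*-1=-3 -> [4, 3, -2, -5, -3]
Stage 2 (DELAY): [0, 4, 3, -2, -5] = [0, 4, 3, -2, -5] -> [0, 4, 3, -2, -5]
Stage 3 (AMPLIFY 2): 0*2=0, 4*2=8, 3*2=6, -2*2=-4, -5*2=-10 -> [0, 8, 6, -4, -10]
Stage 4 (CLIP -8 23): clip(0,-8,23)=0, clip(8,-8,23)=8, clip(6,-8,23)=6, clip(-4,-8,23)=-4, clip(-10,-8,23)=-8 -> [0, 8, 6, -4, -8]
Stage 5 (SUM): sum[0..0]=0, sum[0..1]=8, sum[0..2]=14, sum[0..3]=10, sum[0..4]=2 -> [0, 8, 14, 10, 2]
Stage 6 (CLIP -16 18): clip(0,-16,18)=0, clip(8,-16,18)=8, clip(14,-16,18)=14, clip(10,-16,18)=10, clip(2,-16,18)=2 -> [0, 8, 14, 10, 2]
Output sum: 34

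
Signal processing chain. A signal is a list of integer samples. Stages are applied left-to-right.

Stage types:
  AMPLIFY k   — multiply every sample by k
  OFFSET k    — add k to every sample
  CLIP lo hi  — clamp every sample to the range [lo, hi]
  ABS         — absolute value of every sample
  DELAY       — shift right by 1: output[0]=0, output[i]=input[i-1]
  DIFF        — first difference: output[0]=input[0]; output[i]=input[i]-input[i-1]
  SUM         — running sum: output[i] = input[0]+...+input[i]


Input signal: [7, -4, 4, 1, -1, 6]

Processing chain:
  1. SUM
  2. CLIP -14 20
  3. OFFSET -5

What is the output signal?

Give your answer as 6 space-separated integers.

Answer: 2 -2 2 3 2 8

Derivation:
Input: [7, -4, 4, 1, -1, 6]
Stage 1 (SUM): sum[0..0]=7, sum[0..1]=3, sum[0..2]=7, sum[0..3]=8, sum[0..4]=7, sum[0..5]=13 -> [7, 3, 7, 8, 7, 13]
Stage 2 (CLIP -14 20): clip(7,-14,20)=7, clip(3,-14,20)=3, clip(7,-14,20)=7, clip(8,-14,20)=8, clip(7,-14,20)=7, clip(13,-14,20)=13 -> [7, 3, 7, 8, 7, 13]
Stage 3 (OFFSET -5): 7+-5=2, 3+-5=-2, 7+-5=2, 8+-5=3, 7+-5=2, 13+-5=8 -> [2, -2, 2, 3, 2, 8]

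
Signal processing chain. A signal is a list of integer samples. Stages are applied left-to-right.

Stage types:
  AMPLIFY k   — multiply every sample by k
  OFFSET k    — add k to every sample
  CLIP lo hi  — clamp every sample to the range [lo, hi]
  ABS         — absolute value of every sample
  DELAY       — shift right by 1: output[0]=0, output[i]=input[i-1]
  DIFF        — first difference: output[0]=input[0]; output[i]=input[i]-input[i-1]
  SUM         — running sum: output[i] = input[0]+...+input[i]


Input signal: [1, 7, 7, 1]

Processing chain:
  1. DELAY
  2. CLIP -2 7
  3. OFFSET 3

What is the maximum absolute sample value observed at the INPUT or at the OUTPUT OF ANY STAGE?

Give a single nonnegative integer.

Answer: 10

Derivation:
Input: [1, 7, 7, 1] (max |s|=7)
Stage 1 (DELAY): [0, 1, 7, 7] = [0, 1, 7, 7] -> [0, 1, 7, 7] (max |s|=7)
Stage 2 (CLIP -2 7): clip(0,-2,7)=0, clip(1,-2,7)=1, clip(7,-2,7)=7, clip(7,-2,7)=7 -> [0, 1, 7, 7] (max |s|=7)
Stage 3 (OFFSET 3): 0+3=3, 1+3=4, 7+3=10, 7+3=10 -> [3, 4, 10, 10] (max |s|=10)
Overall max amplitude: 10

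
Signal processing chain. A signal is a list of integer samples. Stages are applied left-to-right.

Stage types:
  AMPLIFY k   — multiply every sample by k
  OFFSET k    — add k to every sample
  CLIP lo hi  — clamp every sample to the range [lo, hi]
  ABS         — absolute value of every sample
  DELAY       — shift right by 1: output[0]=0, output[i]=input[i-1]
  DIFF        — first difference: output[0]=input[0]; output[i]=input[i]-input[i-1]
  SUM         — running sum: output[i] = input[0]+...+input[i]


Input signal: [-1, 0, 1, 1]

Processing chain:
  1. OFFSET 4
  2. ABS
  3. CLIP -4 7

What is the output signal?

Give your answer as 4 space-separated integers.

Input: [-1, 0, 1, 1]
Stage 1 (OFFSET 4): -1+4=3, 0+4=4, 1+4=5, 1+4=5 -> [3, 4, 5, 5]
Stage 2 (ABS): |3|=3, |4|=4, |5|=5, |5|=5 -> [3, 4, 5, 5]
Stage 3 (CLIP -4 7): clip(3,-4,7)=3, clip(4,-4,7)=4, clip(5,-4,7)=5, clip(5,-4,7)=5 -> [3, 4, 5, 5]

Answer: 3 4 5 5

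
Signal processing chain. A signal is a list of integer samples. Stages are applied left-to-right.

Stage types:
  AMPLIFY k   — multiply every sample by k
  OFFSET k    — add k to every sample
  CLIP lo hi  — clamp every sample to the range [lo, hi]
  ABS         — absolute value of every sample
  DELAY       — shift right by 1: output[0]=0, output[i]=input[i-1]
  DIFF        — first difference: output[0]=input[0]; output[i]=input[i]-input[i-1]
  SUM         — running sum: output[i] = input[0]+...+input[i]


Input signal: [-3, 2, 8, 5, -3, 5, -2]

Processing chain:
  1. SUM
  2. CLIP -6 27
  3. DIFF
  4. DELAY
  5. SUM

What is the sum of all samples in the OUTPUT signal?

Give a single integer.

Input: [-3, 2, 8, 5, -3, 5, -2]
Stage 1 (SUM): sum[0..0]=-3, sum[0..1]=-1, sum[0..2]=7, sum[0..3]=12, sum[0..4]=9, sum[0..5]=14, sum[0..6]=12 -> [-3, -1, 7, 12, 9, 14, 12]
Stage 2 (CLIP -6 27): clip(-3,-6,27)=-3, clip(-1,-6,27)=-1, clip(7,-6,27)=7, clip(12,-6,27)=12, clip(9,-6,27)=9, clip(14,-6,27)=14, clip(12,-6,27)=12 -> [-3, -1, 7, 12, 9, 14, 12]
Stage 3 (DIFF): s[0]=-3, -1--3=2, 7--1=8, 12-7=5, 9-12=-3, 14-9=5, 12-14=-2 -> [-3, 2, 8, 5, -3, 5, -2]
Stage 4 (DELAY): [0, -3, 2, 8, 5, -3, 5] = [0, -3, 2, 8, 5, -3, 5] -> [0, -3, 2, 8, 5, -3, 5]
Stage 5 (SUM): sum[0..0]=0, sum[0..1]=-3, sum[0..2]=-1, sum[0..3]=7, sum[0..4]=12, sum[0..5]=9, sum[0..6]=14 -> [0, -3, -1, 7, 12, 9, 14]
Output sum: 38

Answer: 38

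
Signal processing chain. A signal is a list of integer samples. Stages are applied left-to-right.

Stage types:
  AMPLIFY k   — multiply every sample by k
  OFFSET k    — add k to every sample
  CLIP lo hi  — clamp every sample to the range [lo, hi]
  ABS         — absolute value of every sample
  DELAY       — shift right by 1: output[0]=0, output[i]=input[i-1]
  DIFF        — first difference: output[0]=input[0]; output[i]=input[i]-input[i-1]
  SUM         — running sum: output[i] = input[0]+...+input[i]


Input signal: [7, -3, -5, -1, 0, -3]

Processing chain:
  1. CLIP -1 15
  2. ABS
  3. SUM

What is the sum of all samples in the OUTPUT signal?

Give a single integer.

Input: [7, -3, -5, -1, 0, -3]
Stage 1 (CLIP -1 15): clip(7,-1,15)=7, clip(-3,-1,15)=-1, clip(-5,-1,15)=-1, clip(-1,-1,15)=-1, clip(0,-1,15)=0, clip(-3,-1,15)=-1 -> [7, -1, -1, -1, 0, -1]
Stage 2 (ABS): |7|=7, |-1|=1, |-1|=1, |-1|=1, |0|=0, |-1|=1 -> [7, 1, 1, 1, 0, 1]
Stage 3 (SUM): sum[0..0]=7, sum[0..1]=8, sum[0..2]=9, sum[0..3]=10, sum[0..4]=10, sum[0..5]=11 -> [7, 8, 9, 10, 10, 11]
Output sum: 55

Answer: 55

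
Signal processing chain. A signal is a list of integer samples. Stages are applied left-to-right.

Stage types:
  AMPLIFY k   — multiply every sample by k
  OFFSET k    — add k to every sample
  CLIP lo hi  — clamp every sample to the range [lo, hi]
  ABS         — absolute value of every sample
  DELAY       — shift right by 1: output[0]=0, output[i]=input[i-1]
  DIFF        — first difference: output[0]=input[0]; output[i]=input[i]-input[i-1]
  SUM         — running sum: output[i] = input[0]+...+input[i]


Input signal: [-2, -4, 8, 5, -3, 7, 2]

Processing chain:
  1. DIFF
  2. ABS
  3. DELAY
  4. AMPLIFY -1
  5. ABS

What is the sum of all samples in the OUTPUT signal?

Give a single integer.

Input: [-2, -4, 8, 5, -3, 7, 2]
Stage 1 (DIFF): s[0]=-2, -4--2=-2, 8--4=12, 5-8=-3, -3-5=-8, 7--3=10, 2-7=-5 -> [-2, -2, 12, -3, -8, 10, -5]
Stage 2 (ABS): |-2|=2, |-2|=2, |12|=12, |-3|=3, |-8|=8, |10|=10, |-5|=5 -> [2, 2, 12, 3, 8, 10, 5]
Stage 3 (DELAY): [0, 2, 2, 12, 3, 8, 10] = [0, 2, 2, 12, 3, 8, 10] -> [0, 2, 2, 12, 3, 8, 10]
Stage 4 (AMPLIFY -1): 0*-1=0, 2*-1=-2, 2*-1=-2, 12*-1=-12, 3*-1=-3, 8*-1=-8, 10*-1=-10 -> [0, -2, -2, -12, -3, -8, -10]
Stage 5 (ABS): |0|=0, |-2|=2, |-2|=2, |-12|=12, |-3|=3, |-8|=8, |-10|=10 -> [0, 2, 2, 12, 3, 8, 10]
Output sum: 37

Answer: 37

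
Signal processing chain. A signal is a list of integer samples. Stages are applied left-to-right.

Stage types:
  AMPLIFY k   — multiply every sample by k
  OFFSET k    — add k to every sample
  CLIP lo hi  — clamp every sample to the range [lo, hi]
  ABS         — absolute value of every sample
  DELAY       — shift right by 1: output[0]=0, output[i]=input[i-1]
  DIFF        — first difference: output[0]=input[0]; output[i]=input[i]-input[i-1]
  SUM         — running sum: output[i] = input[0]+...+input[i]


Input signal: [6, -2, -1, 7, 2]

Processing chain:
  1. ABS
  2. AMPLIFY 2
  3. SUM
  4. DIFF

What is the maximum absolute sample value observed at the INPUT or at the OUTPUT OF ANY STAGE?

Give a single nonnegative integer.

Input: [6, -2, -1, 7, 2] (max |s|=7)
Stage 1 (ABS): |6|=6, |-2|=2, |-1|=1, |7|=7, |2|=2 -> [6, 2, 1, 7, 2] (max |s|=7)
Stage 2 (AMPLIFY 2): 6*2=12, 2*2=4, 1*2=2, 7*2=14, 2*2=4 -> [12, 4, 2, 14, 4] (max |s|=14)
Stage 3 (SUM): sum[0..0]=12, sum[0..1]=16, sum[0..2]=18, sum[0..3]=32, sum[0..4]=36 -> [12, 16, 18, 32, 36] (max |s|=36)
Stage 4 (DIFF): s[0]=12, 16-12=4, 18-16=2, 32-18=14, 36-32=4 -> [12, 4, 2, 14, 4] (max |s|=14)
Overall max amplitude: 36

Answer: 36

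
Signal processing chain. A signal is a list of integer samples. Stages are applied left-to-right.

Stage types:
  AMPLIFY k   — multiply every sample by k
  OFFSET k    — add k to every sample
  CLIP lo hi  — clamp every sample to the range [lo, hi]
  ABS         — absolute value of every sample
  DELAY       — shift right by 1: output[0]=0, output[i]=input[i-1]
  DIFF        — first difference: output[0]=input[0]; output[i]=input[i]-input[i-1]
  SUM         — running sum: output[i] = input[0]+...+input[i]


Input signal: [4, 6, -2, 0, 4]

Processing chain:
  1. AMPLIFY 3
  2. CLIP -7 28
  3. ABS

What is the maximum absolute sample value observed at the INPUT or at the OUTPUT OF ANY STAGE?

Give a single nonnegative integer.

Answer: 18

Derivation:
Input: [4, 6, -2, 0, 4] (max |s|=6)
Stage 1 (AMPLIFY 3): 4*3=12, 6*3=18, -2*3=-6, 0*3=0, 4*3=12 -> [12, 18, -6, 0, 12] (max |s|=18)
Stage 2 (CLIP -7 28): clip(12,-7,28)=12, clip(18,-7,28)=18, clip(-6,-7,28)=-6, clip(0,-7,28)=0, clip(12,-7,28)=12 -> [12, 18, -6, 0, 12] (max |s|=18)
Stage 3 (ABS): |12|=12, |18|=18, |-6|=6, |0|=0, |12|=12 -> [12, 18, 6, 0, 12] (max |s|=18)
Overall max amplitude: 18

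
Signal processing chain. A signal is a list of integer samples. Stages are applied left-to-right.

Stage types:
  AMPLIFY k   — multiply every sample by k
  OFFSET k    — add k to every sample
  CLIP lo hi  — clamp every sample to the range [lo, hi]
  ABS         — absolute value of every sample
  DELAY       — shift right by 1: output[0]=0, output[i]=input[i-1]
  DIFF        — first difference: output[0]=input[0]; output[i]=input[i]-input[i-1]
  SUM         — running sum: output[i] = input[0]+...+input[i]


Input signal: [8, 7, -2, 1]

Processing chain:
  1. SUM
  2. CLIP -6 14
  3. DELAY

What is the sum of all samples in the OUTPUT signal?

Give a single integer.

Input: [8, 7, -2, 1]
Stage 1 (SUM): sum[0..0]=8, sum[0..1]=15, sum[0..2]=13, sum[0..3]=14 -> [8, 15, 13, 14]
Stage 2 (CLIP -6 14): clip(8,-6,14)=8, clip(15,-6,14)=14, clip(13,-6,14)=13, clip(14,-6,14)=14 -> [8, 14, 13, 14]
Stage 3 (DELAY): [0, 8, 14, 13] = [0, 8, 14, 13] -> [0, 8, 14, 13]
Output sum: 35

Answer: 35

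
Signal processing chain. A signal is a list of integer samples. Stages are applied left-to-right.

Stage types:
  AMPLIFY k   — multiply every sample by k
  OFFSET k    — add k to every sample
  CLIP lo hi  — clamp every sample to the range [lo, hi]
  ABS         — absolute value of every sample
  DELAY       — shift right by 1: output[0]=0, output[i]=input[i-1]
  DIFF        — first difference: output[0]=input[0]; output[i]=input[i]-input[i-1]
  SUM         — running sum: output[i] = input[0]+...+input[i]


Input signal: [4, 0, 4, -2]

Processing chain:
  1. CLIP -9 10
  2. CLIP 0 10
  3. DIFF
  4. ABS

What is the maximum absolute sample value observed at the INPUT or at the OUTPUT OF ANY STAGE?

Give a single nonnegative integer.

Input: [4, 0, 4, -2] (max |s|=4)
Stage 1 (CLIP -9 10): clip(4,-9,10)=4, clip(0,-9,10)=0, clip(4,-9,10)=4, clip(-2,-9,10)=-2 -> [4, 0, 4, -2] (max |s|=4)
Stage 2 (CLIP 0 10): clip(4,0,10)=4, clip(0,0,10)=0, clip(4,0,10)=4, clip(-2,0,10)=0 -> [4, 0, 4, 0] (max |s|=4)
Stage 3 (DIFF): s[0]=4, 0-4=-4, 4-0=4, 0-4=-4 -> [4, -4, 4, -4] (max |s|=4)
Stage 4 (ABS): |4|=4, |-4|=4, |4|=4, |-4|=4 -> [4, 4, 4, 4] (max |s|=4)
Overall max amplitude: 4

Answer: 4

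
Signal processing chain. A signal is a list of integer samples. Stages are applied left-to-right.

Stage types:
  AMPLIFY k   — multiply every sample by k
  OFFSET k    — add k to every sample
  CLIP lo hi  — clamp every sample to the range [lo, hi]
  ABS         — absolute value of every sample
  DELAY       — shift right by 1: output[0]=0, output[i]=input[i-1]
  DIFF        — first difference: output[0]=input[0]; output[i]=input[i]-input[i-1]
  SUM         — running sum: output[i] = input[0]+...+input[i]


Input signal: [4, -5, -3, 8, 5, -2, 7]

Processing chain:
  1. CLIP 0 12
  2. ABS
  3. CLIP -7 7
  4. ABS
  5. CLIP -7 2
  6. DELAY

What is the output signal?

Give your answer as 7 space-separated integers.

Answer: 0 2 0 0 2 2 0

Derivation:
Input: [4, -5, -3, 8, 5, -2, 7]
Stage 1 (CLIP 0 12): clip(4,0,12)=4, clip(-5,0,12)=0, clip(-3,0,12)=0, clip(8,0,12)=8, clip(5,0,12)=5, clip(-2,0,12)=0, clip(7,0,12)=7 -> [4, 0, 0, 8, 5, 0, 7]
Stage 2 (ABS): |4|=4, |0|=0, |0|=0, |8|=8, |5|=5, |0|=0, |7|=7 -> [4, 0, 0, 8, 5, 0, 7]
Stage 3 (CLIP -7 7): clip(4,-7,7)=4, clip(0,-7,7)=0, clip(0,-7,7)=0, clip(8,-7,7)=7, clip(5,-7,7)=5, clip(0,-7,7)=0, clip(7,-7,7)=7 -> [4, 0, 0, 7, 5, 0, 7]
Stage 4 (ABS): |4|=4, |0|=0, |0|=0, |7|=7, |5|=5, |0|=0, |7|=7 -> [4, 0, 0, 7, 5, 0, 7]
Stage 5 (CLIP -7 2): clip(4,-7,2)=2, clip(0,-7,2)=0, clip(0,-7,2)=0, clip(7,-7,2)=2, clip(5,-7,2)=2, clip(0,-7,2)=0, clip(7,-7,2)=2 -> [2, 0, 0, 2, 2, 0, 2]
Stage 6 (DELAY): [0, 2, 0, 0, 2, 2, 0] = [0, 2, 0, 0, 2, 2, 0] -> [0, 2, 0, 0, 2, 2, 0]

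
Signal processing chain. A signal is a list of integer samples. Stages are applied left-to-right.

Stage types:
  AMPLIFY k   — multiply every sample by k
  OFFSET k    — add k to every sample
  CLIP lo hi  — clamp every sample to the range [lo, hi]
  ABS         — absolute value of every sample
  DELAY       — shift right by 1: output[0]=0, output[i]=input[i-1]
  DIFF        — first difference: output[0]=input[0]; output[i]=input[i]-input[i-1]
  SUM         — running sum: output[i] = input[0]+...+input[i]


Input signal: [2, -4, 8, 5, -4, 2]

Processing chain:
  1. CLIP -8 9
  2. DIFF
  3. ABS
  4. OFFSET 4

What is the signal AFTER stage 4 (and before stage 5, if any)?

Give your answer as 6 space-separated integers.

Answer: 6 10 16 7 13 10

Derivation:
Input: [2, -4, 8, 5, -4, 2]
Stage 1 (CLIP -8 9): clip(2,-8,9)=2, clip(-4,-8,9)=-4, clip(8,-8,9)=8, clip(5,-8,9)=5, clip(-4,-8,9)=-4, clip(2,-8,9)=2 -> [2, -4, 8, 5, -4, 2]
Stage 2 (DIFF): s[0]=2, -4-2=-6, 8--4=12, 5-8=-3, -4-5=-9, 2--4=6 -> [2, -6, 12, -3, -9, 6]
Stage 3 (ABS): |2|=2, |-6|=6, |12|=12, |-3|=3, |-9|=9, |6|=6 -> [2, 6, 12, 3, 9, 6]
Stage 4 (OFFSET 4): 2+4=6, 6+4=10, 12+4=16, 3+4=7, 9+4=13, 6+4=10 -> [6, 10, 16, 7, 13, 10]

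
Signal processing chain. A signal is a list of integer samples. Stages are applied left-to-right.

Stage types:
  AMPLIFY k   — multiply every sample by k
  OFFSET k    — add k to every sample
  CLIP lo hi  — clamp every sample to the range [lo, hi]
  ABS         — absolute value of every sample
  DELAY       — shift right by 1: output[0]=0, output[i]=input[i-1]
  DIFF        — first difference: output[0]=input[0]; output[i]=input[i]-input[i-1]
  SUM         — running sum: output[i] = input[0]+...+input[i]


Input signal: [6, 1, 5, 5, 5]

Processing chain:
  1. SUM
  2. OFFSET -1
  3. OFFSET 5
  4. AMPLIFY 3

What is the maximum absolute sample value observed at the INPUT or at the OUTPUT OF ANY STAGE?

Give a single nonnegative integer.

Input: [6, 1, 5, 5, 5] (max |s|=6)
Stage 1 (SUM): sum[0..0]=6, sum[0..1]=7, sum[0..2]=12, sum[0..3]=17, sum[0..4]=22 -> [6, 7, 12, 17, 22] (max |s|=22)
Stage 2 (OFFSET -1): 6+-1=5, 7+-1=6, 12+-1=11, 17+-1=16, 22+-1=21 -> [5, 6, 11, 16, 21] (max |s|=21)
Stage 3 (OFFSET 5): 5+5=10, 6+5=11, 11+5=16, 16+5=21, 21+5=26 -> [10, 11, 16, 21, 26] (max |s|=26)
Stage 4 (AMPLIFY 3): 10*3=30, 11*3=33, 16*3=48, 21*3=63, 26*3=78 -> [30, 33, 48, 63, 78] (max |s|=78)
Overall max amplitude: 78

Answer: 78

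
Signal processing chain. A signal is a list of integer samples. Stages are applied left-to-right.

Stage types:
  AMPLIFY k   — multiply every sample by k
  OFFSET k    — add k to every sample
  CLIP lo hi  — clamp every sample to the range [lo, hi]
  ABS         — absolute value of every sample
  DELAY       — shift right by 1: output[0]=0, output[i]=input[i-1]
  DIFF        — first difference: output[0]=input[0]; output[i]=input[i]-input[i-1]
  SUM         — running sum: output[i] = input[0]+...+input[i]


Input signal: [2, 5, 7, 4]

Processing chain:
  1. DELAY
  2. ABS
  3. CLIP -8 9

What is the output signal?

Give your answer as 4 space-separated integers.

Input: [2, 5, 7, 4]
Stage 1 (DELAY): [0, 2, 5, 7] = [0, 2, 5, 7] -> [0, 2, 5, 7]
Stage 2 (ABS): |0|=0, |2|=2, |5|=5, |7|=7 -> [0, 2, 5, 7]
Stage 3 (CLIP -8 9): clip(0,-8,9)=0, clip(2,-8,9)=2, clip(5,-8,9)=5, clip(7,-8,9)=7 -> [0, 2, 5, 7]

Answer: 0 2 5 7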